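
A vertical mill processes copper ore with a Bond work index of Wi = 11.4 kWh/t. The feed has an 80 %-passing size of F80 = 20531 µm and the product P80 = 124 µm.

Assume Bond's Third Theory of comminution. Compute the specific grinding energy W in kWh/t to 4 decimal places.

W = 10·Wi·(P80^(-½) − F80^(-½))
1/√124 = 0.089803;  1/√20531 = 0.006979
W = 10·11.4·(0.089803 − 0.006979) = 9.4419 kWh/t

W = 9.4419 kWh/t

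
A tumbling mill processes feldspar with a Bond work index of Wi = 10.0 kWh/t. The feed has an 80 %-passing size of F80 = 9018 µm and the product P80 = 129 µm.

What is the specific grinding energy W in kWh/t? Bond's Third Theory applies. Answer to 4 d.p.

W = 7.7515 kWh/t

W = 10 Wi (1/√P80 − 1/√F80)  [Bond]
1/√129 = 0.088045;  1/√9018 = 0.010530
W = 10·10.0·(0.088045 − 0.010530) = 7.7515 kWh/t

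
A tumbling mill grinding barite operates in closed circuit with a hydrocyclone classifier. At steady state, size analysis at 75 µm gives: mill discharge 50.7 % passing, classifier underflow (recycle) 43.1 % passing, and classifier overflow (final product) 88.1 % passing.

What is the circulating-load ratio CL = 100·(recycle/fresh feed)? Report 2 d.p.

CL = 492.11 %

Let r = R/F. Size balance at 75 µm:
(1+r)·d = r·u + o ⇒ r = (o−d)/(d−u)
r = (88.1 − 50.7)/(50.7 − 43.1) = 37.4/7.6 = 4.9211
CL = 100·r = 492.11 %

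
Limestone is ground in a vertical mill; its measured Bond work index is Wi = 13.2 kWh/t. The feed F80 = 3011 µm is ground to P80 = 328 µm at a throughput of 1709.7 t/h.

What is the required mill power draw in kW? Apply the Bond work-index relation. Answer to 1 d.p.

P = 8348.3 kW

Bond:  W = 10 Wi (1/√P − 1/√F)
W = 10·13.2·(1/√328 − 1/√3011) = 10·13.2·(0.036992) = 4.8829 kWh/t
P_mill = W·ṁ = 4.8829·1709.7 = 8348.3 kW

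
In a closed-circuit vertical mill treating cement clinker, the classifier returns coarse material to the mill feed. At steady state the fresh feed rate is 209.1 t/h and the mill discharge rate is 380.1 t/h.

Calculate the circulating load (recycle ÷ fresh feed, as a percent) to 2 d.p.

CL = 81.78 %

Discharge = new feed + return, hence
R = M − F = 380.1 − 209.1 = 171.0 t/h
CL = 100·R/F = 100·171.0/209.1 = 81.78 %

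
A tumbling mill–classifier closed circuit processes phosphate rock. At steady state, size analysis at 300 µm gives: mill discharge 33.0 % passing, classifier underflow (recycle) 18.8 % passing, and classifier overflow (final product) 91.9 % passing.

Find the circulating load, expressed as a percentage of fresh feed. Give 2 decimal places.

Two-product formula at 300 µm:
(1+r)·d = r·u + o ⇒ r = (o−d)/(d−u)
r = (91.9 − 33.0)/(33.0 − 18.8) = 58.9/14.2 = 4.1479
CL = 100·r = 414.79 %

CL = 414.79 %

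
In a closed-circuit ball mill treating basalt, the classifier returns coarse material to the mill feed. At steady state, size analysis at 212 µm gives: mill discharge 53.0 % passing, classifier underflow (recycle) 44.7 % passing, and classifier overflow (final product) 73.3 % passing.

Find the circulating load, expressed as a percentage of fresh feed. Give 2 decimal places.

Balance %-passing 212 µm (r = R/F):
(1+r)d = ru + o → r = (o−d)/(d−u)
r = (73.3 − 53.0)/(53.0 − 44.7) = 20.3/8.3 = 2.4458
CL = 100·r = 244.58 %

CL = 244.58 %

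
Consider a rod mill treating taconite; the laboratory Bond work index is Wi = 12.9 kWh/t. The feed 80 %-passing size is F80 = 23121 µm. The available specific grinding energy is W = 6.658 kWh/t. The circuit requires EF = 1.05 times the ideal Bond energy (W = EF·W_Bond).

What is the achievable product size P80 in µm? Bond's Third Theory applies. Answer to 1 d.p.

P80 = 322.0 µm

Bond: W = 10·Wi·(1/√P80 − 1/√F80)
W_Bond = W / EF = 6.658 / 1.05 = 6.3410 kWh/t
⇒ 1/√P80 = W_Bond/(10 Wi) + 1/√F80
  = 6.3410/(10·12.9) + 1/√23121 = 0.049155 + 0.006577 = 0.055731
P80 = (1/0.055731)² = 17.9433² = 321.96 µm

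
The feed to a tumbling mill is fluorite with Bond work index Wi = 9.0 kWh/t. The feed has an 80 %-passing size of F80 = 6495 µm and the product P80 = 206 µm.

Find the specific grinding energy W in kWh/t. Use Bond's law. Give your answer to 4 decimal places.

Bond:  W = 10 Wi (1/√P − 1/√F)
1/√206 = 0.069673;  1/√6495 = 0.012408
W = 10·9.0·(0.069673 − 0.012408) = 5.1539 kWh/t

W = 5.1539 kWh/t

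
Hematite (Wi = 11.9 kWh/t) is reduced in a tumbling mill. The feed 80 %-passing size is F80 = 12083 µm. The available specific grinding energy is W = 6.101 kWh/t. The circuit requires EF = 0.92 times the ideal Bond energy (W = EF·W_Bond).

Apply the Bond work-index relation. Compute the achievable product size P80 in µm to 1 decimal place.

Bond: W = 10·Wi·(1/√P80 − 1/√F80)
W_Bond = W / EF = 6.101 / 0.92 = 6.6315 kWh/t
P80^-0.5 = F80^-0.5 + W_Bond/(10 Wi)
  = 6.6315/(10·11.9) + 1/√12083 = 0.055727 + 0.009097 = 0.064824
P80 = (1/0.064824)² = 15.4263² = 237.97 µm

P80 = 238.0 µm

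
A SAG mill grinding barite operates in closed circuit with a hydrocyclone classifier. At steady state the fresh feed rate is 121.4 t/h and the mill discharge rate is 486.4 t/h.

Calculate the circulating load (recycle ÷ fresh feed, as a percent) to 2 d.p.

M = F + R at steady state, so:
R = M − F = 486.4 − 121.4 = 365.0 t/h
CL = 100·R/F = 100·365.0/121.4 = 300.66 %

CL = 300.66 %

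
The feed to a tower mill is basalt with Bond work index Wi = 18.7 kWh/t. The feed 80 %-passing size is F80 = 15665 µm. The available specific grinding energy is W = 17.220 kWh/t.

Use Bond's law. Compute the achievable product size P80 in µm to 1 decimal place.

P80 = 99.8 µm

W = 10 Wi (1/√P80 − 1/√F80)  [Bond]
P80^-0.5 = F80^-0.5 + W/(10 Wi)
  = 17.2200/(10·18.7) + 1/√15665 = 0.092086 + 0.007990 = 0.100075
P80 = (1/0.100075)² = 9.9925² = 99.85 µm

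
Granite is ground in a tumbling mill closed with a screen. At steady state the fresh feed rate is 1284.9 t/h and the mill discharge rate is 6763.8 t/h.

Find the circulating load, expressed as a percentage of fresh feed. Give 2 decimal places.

M = F + R at steady state, so:
R = M − F = 6763.8 − 1284.9 = 5478.9 t/h
CL = 100·R/F = 100·5478.9/1284.9 = 426.41 %

CL = 426.41 %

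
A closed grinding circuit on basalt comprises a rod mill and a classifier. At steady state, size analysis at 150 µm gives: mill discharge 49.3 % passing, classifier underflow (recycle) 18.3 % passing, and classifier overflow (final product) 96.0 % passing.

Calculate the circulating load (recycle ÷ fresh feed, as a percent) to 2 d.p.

Classifier node, passing 150 µm:
r = (o − d)/(d − u)
r = (96.0 − 49.3)/(49.3 − 18.3) = 46.7/31.0 = 1.5065
CL = 100·r = 150.65 %

CL = 150.65 %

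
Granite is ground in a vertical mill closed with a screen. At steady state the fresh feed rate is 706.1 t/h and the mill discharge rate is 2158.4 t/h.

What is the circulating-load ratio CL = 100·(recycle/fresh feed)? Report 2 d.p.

Mill node: discharge = fresh + recycle.
R = M − F = 2158.4 − 706.1 = 1452.3 t/h
CL = 100·R/F = 100·1452.3/706.1 = 205.68 %

CL = 205.68 %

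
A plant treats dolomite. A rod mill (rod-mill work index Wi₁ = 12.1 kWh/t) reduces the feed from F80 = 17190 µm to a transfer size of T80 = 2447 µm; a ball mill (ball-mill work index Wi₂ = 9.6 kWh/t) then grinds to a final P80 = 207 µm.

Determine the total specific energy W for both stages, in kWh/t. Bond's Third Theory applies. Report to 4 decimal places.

W = 6.2550 kWh/t

W = 10·Wi·[P80^(−½) − F80^(−½)]
Stage 1 (17190→2447 µm, Wi₁=12.1): W₁ = 10·12.1·(0.020215 − 0.007627) = 1.5232 kWh/t
Stage 2 (2447→207 µm, Wi₂=9.6): W₂ = 10·9.6·(0.069505 − 0.020215) = 4.7318 kWh/t
W = W₁ + W₂ = 1.5232 + 4.7318 = 6.2550 kWh/t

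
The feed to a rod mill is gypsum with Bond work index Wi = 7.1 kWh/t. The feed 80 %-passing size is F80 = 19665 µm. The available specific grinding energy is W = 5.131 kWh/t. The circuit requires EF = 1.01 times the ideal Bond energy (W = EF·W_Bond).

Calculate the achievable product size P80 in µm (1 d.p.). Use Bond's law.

W = 10·Wi·[P80^(−½) − F80^(−½)]
W_Bond = W / EF = 5.131 / 1.01 = 5.0802 kWh/t
⇒ 1/√P80 = W_Bond/(10·Wi) + 1/√F80
  = 5.0802/(10·7.1) + 1/√19665 = 0.071552 + 0.007131 = 0.078683
P80 = (1/0.078683)² = 12.7092² = 161.52 µm

P80 = 161.5 µm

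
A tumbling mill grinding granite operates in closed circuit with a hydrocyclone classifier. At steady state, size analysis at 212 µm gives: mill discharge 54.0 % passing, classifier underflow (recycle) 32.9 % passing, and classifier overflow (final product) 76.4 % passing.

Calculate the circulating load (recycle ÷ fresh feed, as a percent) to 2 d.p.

Balance %-passing 212 µm (r = R/F):
d + r·d = r·u + o → r(d−u) = o−d
r = (76.4 − 54.0)/(54.0 − 32.9) = 22.4/21.1 = 1.0616
CL = 100·r = 106.16 %

CL = 106.16 %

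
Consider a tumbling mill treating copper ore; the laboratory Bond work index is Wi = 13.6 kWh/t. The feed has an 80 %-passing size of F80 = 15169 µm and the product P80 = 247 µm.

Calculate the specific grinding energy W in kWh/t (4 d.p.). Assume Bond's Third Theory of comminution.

W = 7.5492 kWh/t

Bond:  W = 10 Wi (1/√P − 1/√F)
1/√247 = 0.063628;  1/√15169 = 0.008119
W = 10·13.6·(0.063628 − 0.008119) = 7.5492 kWh/t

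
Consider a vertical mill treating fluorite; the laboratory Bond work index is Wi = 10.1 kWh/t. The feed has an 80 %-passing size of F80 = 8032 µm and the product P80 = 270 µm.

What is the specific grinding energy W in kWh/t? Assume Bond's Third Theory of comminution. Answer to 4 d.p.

Bond: W = 10·Wi·(1/√P80 − 1/√F80)
1/√270 = 0.060858;  1/√8032 = 0.011158
W = 10·10.1·(0.060858 − 0.011158) = 5.0197 kWh/t

W = 5.0197 kWh/t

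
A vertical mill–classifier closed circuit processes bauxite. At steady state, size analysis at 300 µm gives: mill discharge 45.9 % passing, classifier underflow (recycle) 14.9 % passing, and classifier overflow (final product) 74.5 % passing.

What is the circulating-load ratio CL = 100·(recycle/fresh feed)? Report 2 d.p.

Balance %-passing 300 µm (r = R/F):
r = (o − d)/(d − u)
r = (74.5 − 45.9)/(45.9 − 14.9) = 28.6/31.0 = 0.9226
CL = 100·r = 92.26 %

CL = 92.26 %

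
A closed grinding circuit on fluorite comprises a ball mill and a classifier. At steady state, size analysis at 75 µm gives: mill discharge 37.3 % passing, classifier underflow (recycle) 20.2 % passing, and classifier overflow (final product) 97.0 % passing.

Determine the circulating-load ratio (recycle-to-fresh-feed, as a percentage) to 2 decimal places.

CL = 349.12 %

Balance %-passing 75 µm (r = R/F):
(1+r)d = ru + o → r = (o−d)/(d−u)
r = (97.0 − 37.3)/(37.3 − 20.2) = 59.7/17.1 = 3.4912
CL = 100·r = 349.12 %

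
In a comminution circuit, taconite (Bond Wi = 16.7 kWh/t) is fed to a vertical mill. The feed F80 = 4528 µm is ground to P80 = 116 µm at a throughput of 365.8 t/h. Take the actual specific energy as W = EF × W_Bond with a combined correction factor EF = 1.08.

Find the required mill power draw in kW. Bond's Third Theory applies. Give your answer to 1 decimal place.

W = 10 Wi (1/√P80 − 1/√F80)  [Bond]
W = 10·16.7·(1/√116 − 1/√4528) = 10·16.7·(0.077987) = 13.0238 kWh/t
With EF = 1.08: W = 13.0238·1.08 = 14.0657 kWh/t
Mill draw = 14.0657 × 365.8 = 5145.2 kW

P = 5145.2 kW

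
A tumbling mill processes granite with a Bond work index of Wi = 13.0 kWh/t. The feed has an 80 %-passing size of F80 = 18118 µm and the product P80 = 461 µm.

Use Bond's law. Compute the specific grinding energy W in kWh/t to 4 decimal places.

W = 5.0889 kWh/t

Bond: W = 10·Wi·(1/√P80 − 1/√F80)
1/√461 = 0.046575;  1/√18118 = 0.007429
W = 10·13.0·(0.046575 − 0.007429) = 5.0889 kWh/t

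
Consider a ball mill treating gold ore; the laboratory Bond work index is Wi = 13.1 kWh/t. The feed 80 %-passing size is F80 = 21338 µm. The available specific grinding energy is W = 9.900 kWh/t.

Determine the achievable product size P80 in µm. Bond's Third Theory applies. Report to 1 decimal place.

P80 = 147.2 µm

W = 10·Wi·(P80^(-½) − F80^(-½))
P80^(−½) = W/(10 Wi) + F80^(−½)
  = 9.9000/(10·13.1) + 1/√21338 = 0.075573 + 0.006846 = 0.082418
P80 = (1/0.082418)² = 12.1332² = 147.22 µm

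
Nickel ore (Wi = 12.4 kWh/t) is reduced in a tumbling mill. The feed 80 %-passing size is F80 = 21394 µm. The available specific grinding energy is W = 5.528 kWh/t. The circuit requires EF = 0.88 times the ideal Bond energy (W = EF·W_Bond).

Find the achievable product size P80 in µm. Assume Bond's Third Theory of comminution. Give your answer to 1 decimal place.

W = 10·Wi·(P80^(-½) − F80^(-½))
W_Bond = W / EF = 5.528 / 0.88 = 6.2818 kWh/t
P80^(−½) = W_Bond/(10 Wi) + F80^(−½)
  = 6.2818/(10·12.4) + 1/√21394 = 0.050660 + 0.006837 = 0.057497
P80 = (1/0.057497)² = 17.3923² = 302.49 µm

P80 = 302.5 µm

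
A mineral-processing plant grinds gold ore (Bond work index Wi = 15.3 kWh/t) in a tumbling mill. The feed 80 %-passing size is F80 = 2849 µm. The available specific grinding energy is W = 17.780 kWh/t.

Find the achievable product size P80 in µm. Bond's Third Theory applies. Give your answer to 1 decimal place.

P80 = 54.9 µm

W = 10 Wi (P80^-0.5 − F80^-0.5)
⇒ 1/√P80 = W/(10·Wi) + 1/√F80
  = 17.7800/(10·15.3) + 1/√2849 = 0.116209 + 0.018735 = 0.134944
P80 = (1/0.134944)² = 7.4105² = 54.92 µm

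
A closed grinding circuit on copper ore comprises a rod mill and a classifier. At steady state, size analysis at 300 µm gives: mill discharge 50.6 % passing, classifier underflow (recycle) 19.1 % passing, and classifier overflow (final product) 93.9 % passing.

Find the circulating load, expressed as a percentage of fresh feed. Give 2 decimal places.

CL = 137.46 %

Classifier node, passing 300 µm:
d + r·d = r·u + o → r(d−u) = o−d
r = (93.9 − 50.6)/(50.6 − 19.1) = 43.3/31.5 = 1.3746
CL = 100·r = 137.46 %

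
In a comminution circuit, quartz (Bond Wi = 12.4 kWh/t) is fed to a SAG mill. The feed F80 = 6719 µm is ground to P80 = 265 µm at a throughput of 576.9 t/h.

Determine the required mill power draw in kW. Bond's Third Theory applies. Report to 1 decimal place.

Bond: W = 10·Wi·(1/√P80 − 1/√F80)
W = 10·12.4·(1/√265 − 1/√6719) = 10·12.4·(0.049230) = 6.1045 kWh/t
Mill draw = 6.1045 × 576.9 = 3521.7 kW

P = 3521.7 kW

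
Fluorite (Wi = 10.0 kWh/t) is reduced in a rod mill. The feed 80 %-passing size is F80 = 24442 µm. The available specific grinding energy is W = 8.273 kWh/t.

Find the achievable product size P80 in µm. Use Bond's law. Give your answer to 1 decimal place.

W = 10·Wi·[P80^(−½) − F80^(−½)]
P80^-0.5 = F80^-0.5 + W/(10 Wi)
  = 8.2730/(10·10.0) + 1/√24442 = 0.082730 + 0.006396 = 0.089126
P80 = (1/0.089126)² = 11.2200² = 125.89 µm

P80 = 125.9 µm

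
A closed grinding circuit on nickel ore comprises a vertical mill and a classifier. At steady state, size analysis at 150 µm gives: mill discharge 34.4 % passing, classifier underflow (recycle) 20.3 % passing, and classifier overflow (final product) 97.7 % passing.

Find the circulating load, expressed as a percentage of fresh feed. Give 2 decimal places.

CL = 448.94 %

Two-product formula at 150 µm:
Fd + Rd = Ru + Fo ⇒ R/F = (o−d)/(d−u)
r = (97.7 − 34.4)/(34.4 − 20.3) = 63.3/14.1 = 4.4894
CL = 100·r = 448.94 %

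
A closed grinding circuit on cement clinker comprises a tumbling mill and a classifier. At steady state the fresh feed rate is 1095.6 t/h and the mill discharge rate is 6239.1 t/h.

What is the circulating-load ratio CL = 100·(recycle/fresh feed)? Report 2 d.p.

CL = 469.47 %

Steady state: M = F + R.
R = M − F = 6239.1 − 1095.6 = 5143.5 t/h
CL = 100·R/F = 100·5143.5/1095.6 = 469.47 %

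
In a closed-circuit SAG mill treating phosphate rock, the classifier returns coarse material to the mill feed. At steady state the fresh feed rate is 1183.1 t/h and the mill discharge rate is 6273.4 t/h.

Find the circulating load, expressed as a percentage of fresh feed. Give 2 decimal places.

CL = 430.25 %

Steady state: M = F + R.
R = M − F = 6273.4 − 1183.1 = 5090.3 t/h
CL = 100·R/F = 100·5090.3/1183.1 = 430.25 %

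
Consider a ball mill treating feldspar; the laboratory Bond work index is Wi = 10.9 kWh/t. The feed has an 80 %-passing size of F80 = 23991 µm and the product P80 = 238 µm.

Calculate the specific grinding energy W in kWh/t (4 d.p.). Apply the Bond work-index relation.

W = 6.3617 kWh/t

W = 10 Wi (P80^-0.5 − F80^-0.5)
1/√238 = 0.064820;  1/√23991 = 0.006456
W = 10·10.9·(0.064820 − 0.006456) = 6.3617 kWh/t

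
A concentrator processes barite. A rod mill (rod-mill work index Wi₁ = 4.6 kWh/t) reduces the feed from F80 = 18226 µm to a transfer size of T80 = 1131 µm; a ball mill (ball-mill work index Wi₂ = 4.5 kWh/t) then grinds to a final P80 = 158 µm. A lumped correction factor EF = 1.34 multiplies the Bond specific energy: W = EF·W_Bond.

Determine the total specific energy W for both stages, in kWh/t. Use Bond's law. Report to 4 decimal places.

W = 4.3805 kWh/t

W = 10·Wi·(P80^(-½) − F80^(-½))
Stage 1 (18226→1131 µm, Wi₁=4.6): W₁ = 10·4.6·(0.029735 − 0.007407) = 1.0271 kWh/t
Stage 2 (1131→158 µm, Wi₂=4.5): W₂ = 10·4.5·(0.079556 − 0.029735) = 2.2419 kWh/t
W = W₁ + W₂ = 1.0271 + 2.2419 = 3.2690 kWh/t
With EF = 1.34: W = 3.2690·1.34 = 4.3805 kWh/t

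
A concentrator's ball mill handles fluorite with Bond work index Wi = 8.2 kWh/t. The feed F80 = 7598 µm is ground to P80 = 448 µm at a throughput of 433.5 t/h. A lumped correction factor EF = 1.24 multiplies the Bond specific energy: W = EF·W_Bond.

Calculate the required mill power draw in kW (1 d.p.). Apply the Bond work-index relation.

Bond:  W = 10 Wi (1/√P − 1/√F)
W = 10·8.2·(1/√448 − 1/√7598) = 10·8.2·(0.035773) = 2.9334 kWh/t
W_actual = 1.24 × 2.9334 = 3.6374 kWh/t
Mill draw = 3.6374 × 433.5 = 1576.8 kW

P = 1576.8 kW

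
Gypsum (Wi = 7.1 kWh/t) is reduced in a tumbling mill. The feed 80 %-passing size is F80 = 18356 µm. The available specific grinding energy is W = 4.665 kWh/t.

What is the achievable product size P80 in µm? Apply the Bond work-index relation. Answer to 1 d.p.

P80 = 187.2 µm

W = 10·Wi·[P80^(−½) − F80^(−½)]
P80^-0.5 = F80^-0.5 + W/(10 Wi)
  = 4.6650/(10·7.1) + 1/√18356 = 0.065704 + 0.007381 = 0.073085
P80 = (1/0.073085)² = 13.6827² = 187.22 µm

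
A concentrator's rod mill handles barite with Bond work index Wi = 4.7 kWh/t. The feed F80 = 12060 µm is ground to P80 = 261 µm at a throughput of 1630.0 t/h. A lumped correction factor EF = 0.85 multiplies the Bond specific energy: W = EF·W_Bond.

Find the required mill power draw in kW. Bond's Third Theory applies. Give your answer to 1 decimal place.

P = 3437.8 kW

W_Bond = 10·Wi·(1/√P₈₀ − 1/√F₈₀)
W = 10·4.7·(1/√261 − 1/√12060) = 10·4.7·(0.052792) = 2.4812 kWh/t
With EF = 0.85: W = 2.4812·0.85 = 2.1091 kWh/t
P_mill = W·ṁ = 2.1091·1630.0 = 3437.8 kW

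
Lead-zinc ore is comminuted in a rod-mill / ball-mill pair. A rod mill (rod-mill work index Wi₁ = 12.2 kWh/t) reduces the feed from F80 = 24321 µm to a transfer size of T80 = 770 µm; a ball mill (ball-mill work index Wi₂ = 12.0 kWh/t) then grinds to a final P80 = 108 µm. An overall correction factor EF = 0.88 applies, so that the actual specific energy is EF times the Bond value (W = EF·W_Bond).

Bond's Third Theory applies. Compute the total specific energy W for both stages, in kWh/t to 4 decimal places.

W = 9.5364 kWh/t

W = 10·Wi·(P80^(-½) − F80^(-½))
Stage 1 (24321→770 µm, Wi₁=12.2): W₁ = 10·12.2·(0.036037 − 0.006412) = 3.6143 kWh/t
Stage 2 (770→108 µm, Wi₂=12.0): W₂ = 10·12.0·(0.096225 − 0.036037) = 7.2225 kWh/t
W = W₁ + W₂ = 3.6143 + 7.2225 = 10.8368 kWh/t
With EF = 0.88: W = 10.8368·0.88 = 9.5364 kWh/t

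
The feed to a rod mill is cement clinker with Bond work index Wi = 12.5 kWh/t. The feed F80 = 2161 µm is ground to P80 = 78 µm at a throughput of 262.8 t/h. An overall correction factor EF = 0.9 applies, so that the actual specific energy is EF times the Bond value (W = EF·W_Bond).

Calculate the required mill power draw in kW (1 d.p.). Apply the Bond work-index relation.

W = 10 Wi (P80^-0.5 − F80^-0.5)
W = 10·12.5·(1/√78 − 1/√2161) = 10·12.5·(0.091716) = 11.4645 kWh/t
Apply correction: 11.4645 × 0.9 = 10.3181 kWh/t
Power = W × throughput = 10.3181 kWh/t × 262.8 t/h = 2711.6 kW

P = 2711.6 kW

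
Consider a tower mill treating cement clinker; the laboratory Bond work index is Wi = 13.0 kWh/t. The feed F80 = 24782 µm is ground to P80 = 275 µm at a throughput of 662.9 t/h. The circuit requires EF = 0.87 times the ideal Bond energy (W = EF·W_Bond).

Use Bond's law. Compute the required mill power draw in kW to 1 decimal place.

W = 10 Wi (1/√P80 − 1/√F80)  [Bond]
W = 10·13.0·(1/√275 − 1/√24782) = 10·13.0·(0.053950) = 7.0135 kWh/t
With EF = 0.87: W = 7.0135·0.87 = 6.1017 kWh/t
Mill draw = 6.1017 × 662.9 = 4044.8 kW

P = 4044.8 kW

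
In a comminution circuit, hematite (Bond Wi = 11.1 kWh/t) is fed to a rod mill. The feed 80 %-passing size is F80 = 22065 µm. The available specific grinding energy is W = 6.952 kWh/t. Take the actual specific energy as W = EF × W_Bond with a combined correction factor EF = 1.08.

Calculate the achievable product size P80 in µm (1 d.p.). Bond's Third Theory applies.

P80 = 238.7 µm

W = 10 Wi / √P80 − 10 Wi / √F80
W_Bond = W / EF = 6.952 / 1.08 = 6.4370 kWh/t
P80^(−½) = W_Bond/(10 Wi) + F80^(−½)
  = 6.4370/(10·11.1) + 1/√22065 = 0.057991 + 0.006732 = 0.064723
P80 = (1/0.064723)² = 15.4504² = 238.71 µm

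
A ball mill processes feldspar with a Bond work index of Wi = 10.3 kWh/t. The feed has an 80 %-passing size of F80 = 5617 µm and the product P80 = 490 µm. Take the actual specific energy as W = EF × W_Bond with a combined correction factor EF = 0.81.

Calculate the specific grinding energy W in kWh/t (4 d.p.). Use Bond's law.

Bond: W = 10·Wi·(1/√P80 − 1/√F80)
1/√490 = 0.045175;  1/√5617 = 0.013343
W = 10·10.3·(0.045175 − 0.013343) = 3.2788 kWh/t
With EF = 0.81: W = 3.2788·0.81 = 2.6558 kWh/t

W = 2.6558 kWh/t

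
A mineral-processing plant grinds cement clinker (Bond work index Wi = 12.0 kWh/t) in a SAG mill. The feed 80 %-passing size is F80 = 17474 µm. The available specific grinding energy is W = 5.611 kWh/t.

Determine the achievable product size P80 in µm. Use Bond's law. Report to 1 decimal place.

P80 = 338.9 µm

Bond:  W = 10 Wi (1/√P − 1/√F)
⇒ 1/√P80 = W/(10·Wi) + 1/√F80
  = 5.6110/(10·12.0) + 1/√17474 = 0.046758 + 0.007565 = 0.054323
P80 = (1/0.054323)² = 18.4083² = 338.87 µm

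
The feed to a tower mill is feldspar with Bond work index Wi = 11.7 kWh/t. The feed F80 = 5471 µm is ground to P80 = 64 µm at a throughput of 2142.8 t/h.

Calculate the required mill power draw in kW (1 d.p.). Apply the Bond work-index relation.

Bond: W = 10·Wi·(1/√P80 − 1/√F80)
W = 10·11.7·(1/√64 − 1/√5471) = 10·11.7·(0.111480) = 13.0432 kWh/t
Power = W × throughput = 13.0432 kWh/t × 2142.8 t/h = 27949.0 kW

P = 27949.0 kW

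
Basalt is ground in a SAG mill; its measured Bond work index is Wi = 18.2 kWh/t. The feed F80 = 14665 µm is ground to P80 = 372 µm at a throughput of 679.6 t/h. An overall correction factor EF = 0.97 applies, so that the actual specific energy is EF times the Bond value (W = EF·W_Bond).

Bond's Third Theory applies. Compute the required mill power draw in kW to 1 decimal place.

P = 5229.8 kW

W = 10 Wi (P80^-0.5 − F80^-0.5)
W = 10·18.2·(1/√372 − 1/√14665) = 10·18.2·(0.043590) = 7.9334 kWh/t
Corrected W = EF·W_Bond = 0.97·7.9334 = 7.6954 kWh/t
Mill draw = 7.6954 × 679.6 = 5229.8 kW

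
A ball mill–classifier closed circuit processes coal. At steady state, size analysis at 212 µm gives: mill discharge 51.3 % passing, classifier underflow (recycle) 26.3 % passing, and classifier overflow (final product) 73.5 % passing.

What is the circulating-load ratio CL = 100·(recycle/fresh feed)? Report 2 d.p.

CL = 88.80 %

Classifier node, passing 212 µm:
d + r·d = r·u + o → r(d−u) = o−d
r = (73.5 − 51.3)/(51.3 − 26.3) = 22.2/25.0 = 0.8880
CL = 100·r = 88.80 %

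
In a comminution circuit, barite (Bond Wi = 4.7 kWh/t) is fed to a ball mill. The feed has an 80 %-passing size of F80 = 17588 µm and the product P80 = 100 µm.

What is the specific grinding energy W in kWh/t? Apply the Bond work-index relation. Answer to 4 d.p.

W = 4.3456 kWh/t

W = 10 Wi / √P80 − 10 Wi / √F80
1/√100 = 0.100000;  1/√17588 = 0.007540
W = 10·4.7·(0.100000 − 0.007540) = 4.3456 kWh/t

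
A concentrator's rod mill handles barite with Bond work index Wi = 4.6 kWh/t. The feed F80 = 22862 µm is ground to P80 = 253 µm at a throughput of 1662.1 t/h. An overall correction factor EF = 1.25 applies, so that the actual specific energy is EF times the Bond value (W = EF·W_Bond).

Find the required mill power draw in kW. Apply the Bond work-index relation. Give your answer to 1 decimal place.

W_Bond = 10·Wi·(1/√P₈₀ − 1/√F₈₀)
W = 10·4.6·(1/√253 − 1/√22862) = 10·4.6·(0.056256) = 2.5878 kWh/t
Apply correction: 2.5878 × 1.25 = 3.2347 kWh/t
P = W·T = 3.2347·1662.1 = 5376.4 kW

P = 5376.4 kW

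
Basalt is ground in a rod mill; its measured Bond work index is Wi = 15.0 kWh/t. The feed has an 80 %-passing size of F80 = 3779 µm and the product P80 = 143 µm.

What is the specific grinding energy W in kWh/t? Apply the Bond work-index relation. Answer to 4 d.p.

W_Bond = 10·Wi·(1/√P₈₀ − 1/√F₈₀)
1/√143 = 0.083624;  1/√3779 = 0.016267
W = 10·15.0·(0.083624 − 0.016267) = 10.1036 kWh/t

W = 10.1036 kWh/t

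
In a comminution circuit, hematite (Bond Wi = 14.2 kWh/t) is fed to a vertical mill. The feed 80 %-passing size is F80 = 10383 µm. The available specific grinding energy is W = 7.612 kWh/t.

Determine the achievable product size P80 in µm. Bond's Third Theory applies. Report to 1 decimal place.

P80 = 248.6 µm

W = 10·Wi·[P80^(−½) − F80^(−½)]
1/√P80 = 1/√F80 + W/(10·Wi)
  = 7.6120/(10·14.2) + 1/√10383 = 0.053606 + 0.009814 = 0.063419
P80 = (1/0.063419)² = 15.7680² = 248.63 µm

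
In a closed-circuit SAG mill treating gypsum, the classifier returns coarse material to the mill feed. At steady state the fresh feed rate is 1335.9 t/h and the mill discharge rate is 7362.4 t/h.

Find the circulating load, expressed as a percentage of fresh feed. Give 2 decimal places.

Mill node: discharge = fresh + recycle.
R = M − F = 7362.4 − 1335.9 = 6026.5 t/h
CL = 100·R/F = 100·6026.5/1335.9 = 451.12 %

CL = 451.12 %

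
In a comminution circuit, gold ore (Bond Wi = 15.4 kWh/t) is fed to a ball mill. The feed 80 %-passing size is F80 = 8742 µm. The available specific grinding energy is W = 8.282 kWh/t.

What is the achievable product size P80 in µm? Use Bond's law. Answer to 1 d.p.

P80 = 240.6 µm

Bond: W = 10·Wi·(1/√P80 − 1/√F80)
⇒ 1/√P80 = W/(10 Wi) + 1/√F80
  = 8.2820/(10·15.4) + 1/√8742 = 0.053779 + 0.010695 = 0.064475
P80 = (1/0.064475)² = 15.5100² = 240.56 µm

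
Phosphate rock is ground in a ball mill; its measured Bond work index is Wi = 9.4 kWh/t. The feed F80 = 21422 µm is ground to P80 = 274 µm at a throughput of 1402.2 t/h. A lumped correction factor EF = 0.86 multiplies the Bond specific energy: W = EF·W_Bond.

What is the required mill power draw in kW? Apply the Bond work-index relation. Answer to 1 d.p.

W_Bond = 10·Wi·(1/√P₈₀ − 1/√F₈₀)
W = 10·9.4·(1/√274 − 1/√21422) = 10·9.4·(0.053580) = 5.0365 kWh/t
Corrected W = EF·W_Bond = 0.86·5.0365 = 4.3314 kWh/t
P_mill = W·ṁ = 4.3314·1402.2 = 6073.5 kW

P = 6073.5 kW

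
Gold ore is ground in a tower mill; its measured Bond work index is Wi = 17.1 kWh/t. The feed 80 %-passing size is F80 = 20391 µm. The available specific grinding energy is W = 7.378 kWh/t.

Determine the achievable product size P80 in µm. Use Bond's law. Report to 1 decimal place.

W = 10 Wi (P80^-0.5 − F80^-0.5)
⇒ 1/√P80 = W/(10 Wi) + 1/√F80
  = 7.3780/(10·17.1) + 1/√20391 = 0.043146 + 0.007003 = 0.050149
P80 = (1/0.050149)² = 19.9405² = 397.62 µm

P80 = 397.6 µm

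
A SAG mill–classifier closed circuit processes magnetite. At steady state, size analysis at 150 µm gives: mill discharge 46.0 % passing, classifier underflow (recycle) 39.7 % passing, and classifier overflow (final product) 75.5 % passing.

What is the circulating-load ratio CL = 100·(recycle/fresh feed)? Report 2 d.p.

CL = 468.25 %

Balance %-passing 150 µm (r = R/F):
(1+r)·d = r·u + o ⇒ r = (o−d)/(d−u)
r = (75.5 − 46.0)/(46.0 − 39.7) = 29.5/6.3 = 4.6825
CL = 100·r = 468.25 %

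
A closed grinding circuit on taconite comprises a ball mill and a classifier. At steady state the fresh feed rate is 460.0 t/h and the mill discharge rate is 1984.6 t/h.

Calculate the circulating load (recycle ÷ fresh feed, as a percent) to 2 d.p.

CL = 331.43 %

M = F + R at steady state, so:
R = M − F = 1984.6 − 460.0 = 1524.6 t/h
CL = 100·R/F = 100·1524.6/460.0 = 331.43 %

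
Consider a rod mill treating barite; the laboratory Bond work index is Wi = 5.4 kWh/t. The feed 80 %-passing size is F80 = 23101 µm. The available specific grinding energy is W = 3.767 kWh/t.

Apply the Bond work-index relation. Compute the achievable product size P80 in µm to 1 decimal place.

W = 10 Wi (P80^-0.5 − F80^-0.5)
1/√P80 = 1/√F80 + W/(10·Wi)
  = 3.7670/(10·5.4) + 1/√23101 = 0.069759 + 0.006579 = 0.076339
P80 = (1/0.076339)² = 13.0995² = 171.60 µm

P80 = 171.6 µm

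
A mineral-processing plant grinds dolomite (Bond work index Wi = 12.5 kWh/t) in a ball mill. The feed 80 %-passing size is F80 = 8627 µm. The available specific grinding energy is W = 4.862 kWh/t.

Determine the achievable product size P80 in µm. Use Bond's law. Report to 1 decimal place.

W_Bond = 10·Wi·(1/√P₈₀ − 1/√F₈₀)
⇒ 1/√P80 = W/(10·Wi) + 1/√F80
  = 4.8620/(10·12.5) + 1/√8627 = 0.038896 + 0.010766 = 0.049662
P80 = (1/0.049662)² = 20.1360² = 405.46 µm

P80 = 405.5 µm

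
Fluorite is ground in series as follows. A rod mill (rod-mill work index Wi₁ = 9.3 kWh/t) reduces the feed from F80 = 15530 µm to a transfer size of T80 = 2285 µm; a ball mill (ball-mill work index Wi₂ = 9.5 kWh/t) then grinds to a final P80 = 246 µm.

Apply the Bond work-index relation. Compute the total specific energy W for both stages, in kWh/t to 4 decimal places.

W = 5.2689 kWh/t

W = 10 Wi (1/√P80 − 1/√F80)  [Bond]
Stage 1 (15530→2285 µm, Wi₁=9.3): W₁ = 10·9.3·(0.020920 − 0.008024) = 1.1993 kWh/t
Stage 2 (2285→246 µm, Wi₂=9.5): W₂ = 10·9.5·(0.063758 − 0.020920) = 4.0696 kWh/t
W = W₁ + W₂ = 1.1993 + 4.0696 = 5.2689 kWh/t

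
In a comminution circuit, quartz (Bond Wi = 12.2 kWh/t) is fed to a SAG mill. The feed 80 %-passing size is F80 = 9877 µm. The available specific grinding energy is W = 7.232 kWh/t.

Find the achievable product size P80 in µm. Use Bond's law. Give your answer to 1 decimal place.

Bond: W = 10·Wi·(1/√P80 − 1/√F80)
⇒ 1/√P80 = W/(10·Wi) + 1/√F80
  = 7.2320/(10·12.2) + 1/√9877 = 0.059279 + 0.010062 = 0.069341
P80 = (1/0.069341)² = 14.4215² = 207.98 µm

P80 = 208.0 µm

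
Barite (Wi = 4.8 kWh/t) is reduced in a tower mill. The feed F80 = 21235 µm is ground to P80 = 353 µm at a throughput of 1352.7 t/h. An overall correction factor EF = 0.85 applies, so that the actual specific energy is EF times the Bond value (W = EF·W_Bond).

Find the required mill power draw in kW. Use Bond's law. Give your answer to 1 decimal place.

Bond:  W = 10 Wi (1/√P − 1/√F)
W = 10·4.8·(1/√353 − 1/√21235) = 10·4.8·(0.046362) = 2.2254 kWh/t
Corrected W = EF·W_Bond = 0.85·2.2254 = 1.8916 kWh/t
P_mill = W·ṁ = 1.8916·1352.7 = 2558.7 kW

P = 2558.7 kW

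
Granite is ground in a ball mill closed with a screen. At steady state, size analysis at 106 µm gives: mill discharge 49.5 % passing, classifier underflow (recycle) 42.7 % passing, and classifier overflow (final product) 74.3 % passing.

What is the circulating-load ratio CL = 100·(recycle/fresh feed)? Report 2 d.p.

CL = 364.71 %

Balance %-passing 106 µm (r = R/F):
(1+r)·d = r·u + o ⇒ r = (o−d)/(d−u)
r = (74.3 − 49.5)/(49.5 − 42.7) = 24.8/6.8 = 3.6471
CL = 100·r = 364.71 %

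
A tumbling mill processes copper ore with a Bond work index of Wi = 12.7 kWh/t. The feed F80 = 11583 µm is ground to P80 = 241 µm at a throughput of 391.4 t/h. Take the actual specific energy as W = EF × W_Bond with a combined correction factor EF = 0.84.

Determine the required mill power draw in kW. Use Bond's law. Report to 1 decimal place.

Bond:  W = 10 Wi (1/√P − 1/√F)
W = 10·12.7·(1/√241 − 1/√11583) = 10·12.7·(0.055124) = 7.0008 kWh/t
Corrected W = EF·W_Bond = 0.84·7.0008 = 5.8806 kWh/t
P_mill = W·ṁ = 5.8806·391.4 = 2301.7 kW

P = 2301.7 kW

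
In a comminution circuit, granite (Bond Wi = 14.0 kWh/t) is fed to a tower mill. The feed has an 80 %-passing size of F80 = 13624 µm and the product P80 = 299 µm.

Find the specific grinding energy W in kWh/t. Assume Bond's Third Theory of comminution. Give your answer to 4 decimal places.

W = 6.8970 kWh/t

W = 10 Wi (1/√P80 − 1/√F80)  [Bond]
1/√299 = 0.057831;  1/√13624 = 0.008567
W = 10·14.0·(0.057831 − 0.008567) = 6.8970 kWh/t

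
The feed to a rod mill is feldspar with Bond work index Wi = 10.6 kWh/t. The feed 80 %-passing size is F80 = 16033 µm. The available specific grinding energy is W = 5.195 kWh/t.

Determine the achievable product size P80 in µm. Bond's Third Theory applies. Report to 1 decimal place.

Bond:  W = 10 Wi (1/√P − 1/√F)
⇒ 1/√P80 = W/(10·Wi) + 1/√F80
  = 5.1950/(10·10.6) + 1/√16033 = 0.049009 + 0.007898 = 0.056907
P80 = (1/0.056907)² = 17.5725² = 308.79 µm

P80 = 308.8 µm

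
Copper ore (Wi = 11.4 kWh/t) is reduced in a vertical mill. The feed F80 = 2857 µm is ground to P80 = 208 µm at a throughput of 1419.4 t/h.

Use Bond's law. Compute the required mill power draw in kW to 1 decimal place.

P = 8192.3 kW

W = 10 Wi (1/√P80 − 1/√F80)  [Bond]
W = 10·11.4·(1/√208 − 1/√2857) = 10·11.4·(0.050629) = 5.7717 kWh/t
P = W·T = 5.7717·1419.4 = 8192.3 kW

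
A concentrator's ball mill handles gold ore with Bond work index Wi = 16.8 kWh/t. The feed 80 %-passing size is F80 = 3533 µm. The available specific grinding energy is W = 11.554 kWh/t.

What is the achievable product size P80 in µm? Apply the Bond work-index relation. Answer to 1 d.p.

P80 = 136.5 µm

W = 10 Wi / √P80 − 10 Wi / √F80
⇒ 1/√P80 = W/(10 Wi) + 1/√F80
  = 11.5540/(10·16.8) + 1/√3533 = 0.068774 + 0.016824 = 0.085598
P80 = (1/0.085598)² = 11.6825² = 136.48 µm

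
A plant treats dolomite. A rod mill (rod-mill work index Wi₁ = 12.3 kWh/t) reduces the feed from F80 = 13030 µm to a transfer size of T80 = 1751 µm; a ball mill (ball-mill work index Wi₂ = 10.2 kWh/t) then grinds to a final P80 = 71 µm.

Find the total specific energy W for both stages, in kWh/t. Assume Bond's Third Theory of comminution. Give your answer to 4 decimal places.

W = 10·Wi·(P80^(-½) − F80^(-½))
Stage 1 (13030→1751 µm, Wi₁=12.3): W₁ = 10·12.3·(0.023898 − 0.008760) = 1.8619 kWh/t
Stage 2 (1751→71 µm, Wi₂=10.2): W₂ = 10·10.2·(0.118678 − 0.023898) = 9.6676 kWh/t
W = W₁ + W₂ = 1.8619 + 9.6676 = 11.5295 kWh/t

W = 11.5295 kWh/t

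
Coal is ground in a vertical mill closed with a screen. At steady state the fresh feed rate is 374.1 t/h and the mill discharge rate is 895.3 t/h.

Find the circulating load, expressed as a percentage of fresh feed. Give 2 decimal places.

CL = 139.32 %

Mill node: discharge = fresh + recycle.
R = M − F = 895.3 − 374.1 = 521.2 t/h
CL = 100·R/F = 100·521.2/374.1 = 139.32 %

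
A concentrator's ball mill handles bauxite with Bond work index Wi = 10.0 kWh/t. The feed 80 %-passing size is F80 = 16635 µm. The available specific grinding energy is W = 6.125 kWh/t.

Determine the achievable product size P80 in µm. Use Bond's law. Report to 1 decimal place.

P80 = 210.0 µm

W = 10·Wi·(P80^(-½) − F80^(-½))
P80^-0.5 = F80^-0.5 + W/(10 Wi)
  = 6.1250/(10·10.0) + 1/√16635 = 0.061250 + 0.007753 = 0.069003
P80 = (1/0.069003)² = 14.4921² = 210.02 µm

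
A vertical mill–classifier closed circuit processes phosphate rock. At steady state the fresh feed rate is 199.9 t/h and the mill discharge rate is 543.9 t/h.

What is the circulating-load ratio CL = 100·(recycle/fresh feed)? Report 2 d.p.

CL = 172.09 %

Steady state: M = F + R.
R = M − F = 543.9 − 199.9 = 344.0 t/h
CL = 100·R/F = 100·344.0/199.9 = 172.09 %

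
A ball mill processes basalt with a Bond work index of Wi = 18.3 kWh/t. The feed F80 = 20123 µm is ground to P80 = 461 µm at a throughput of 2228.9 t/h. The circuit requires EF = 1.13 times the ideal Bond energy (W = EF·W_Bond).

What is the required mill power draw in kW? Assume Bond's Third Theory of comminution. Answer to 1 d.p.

W = 10 Wi (1/√P80 − 1/√F80)  [Bond]
W = 10·18.3·(1/√461 − 1/√20123) = 10·18.3·(0.039525) = 7.2331 kWh/t
Apply correction: 7.2331 × 1.13 = 8.1734 kWh/t
P_mill = W·ṁ = 8.1734·2228.9 = 18217.7 kW

P = 18217.7 kW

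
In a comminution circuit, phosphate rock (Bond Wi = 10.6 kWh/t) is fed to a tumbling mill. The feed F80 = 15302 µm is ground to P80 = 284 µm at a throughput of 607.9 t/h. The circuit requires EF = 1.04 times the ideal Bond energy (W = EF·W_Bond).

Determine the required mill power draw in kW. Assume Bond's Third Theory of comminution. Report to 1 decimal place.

W = 10·Wi·[P80^(−½) − F80^(−½)]
W = 10·10.6·(1/√284 − 1/√15302) = 10·10.6·(0.051255) = 5.4330 kWh/t
W_actual = 1.04 × 5.4330 = 5.6504 kWh/t
P = W·T = 5.6504·607.9 = 3434.9 kW

P = 3434.9 kW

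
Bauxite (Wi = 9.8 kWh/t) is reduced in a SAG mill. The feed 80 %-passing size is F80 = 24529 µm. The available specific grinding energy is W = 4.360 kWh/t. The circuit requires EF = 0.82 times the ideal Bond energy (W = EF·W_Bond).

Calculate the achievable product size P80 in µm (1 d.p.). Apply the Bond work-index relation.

W_Bond = 10·Wi·(1/√P₈₀ − 1/√F₈₀)
W_Bond = W / EF = 4.360 / 0.82 = 5.3171 kWh/t
⇒ 1/√P80 = W_Bond/(10·Wi) + 1/√F80
  = 5.3171/(10·9.8) + 1/√24529 = 0.054256 + 0.006385 = 0.060641
P80 = (1/0.060641)² = 16.4905² = 271.94 µm

P80 = 271.9 µm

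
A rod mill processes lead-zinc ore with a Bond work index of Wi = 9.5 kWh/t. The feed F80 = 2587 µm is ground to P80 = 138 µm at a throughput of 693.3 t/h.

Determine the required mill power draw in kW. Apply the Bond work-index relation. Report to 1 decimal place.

P = 4311.7 kW

W = 10·Wi·[P80^(−½) − F80^(−½)]
W = 10·9.5·(1/√138 − 1/√2587) = 10·9.5·(0.065465) = 6.2192 kWh/t
P = W·T = 6.2192·693.3 = 4311.7 kW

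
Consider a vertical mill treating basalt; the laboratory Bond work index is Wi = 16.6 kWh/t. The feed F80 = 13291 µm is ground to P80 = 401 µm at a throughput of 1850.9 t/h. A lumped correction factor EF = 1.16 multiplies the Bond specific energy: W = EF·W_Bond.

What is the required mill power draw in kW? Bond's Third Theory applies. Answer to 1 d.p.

P = 14706.7 kW

W = 10 Wi (P80^-0.5 − F80^-0.5)
W = 10·16.6·(1/√401 − 1/√13291) = 10·16.6·(0.041264) = 6.8498 kWh/t
Apply correction: 6.8498 × 1.16 = 7.9457 kWh/t
P_mill = W·ṁ = 7.9457·1850.9 = 14706.7 kW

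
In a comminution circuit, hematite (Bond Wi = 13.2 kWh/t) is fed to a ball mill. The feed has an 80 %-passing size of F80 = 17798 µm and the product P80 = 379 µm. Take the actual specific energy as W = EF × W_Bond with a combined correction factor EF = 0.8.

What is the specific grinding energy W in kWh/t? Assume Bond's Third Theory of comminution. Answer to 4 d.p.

W = 10 Wi / √P80 − 10 Wi / √F80
1/√379 = 0.051367;  1/√17798 = 0.007496
W = 10·13.2·(0.051367 − 0.007496) = 5.7909 kWh/t
Apply correction: 5.7909 × 0.8 = 4.6328 kWh/t

W = 4.6328 kWh/t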